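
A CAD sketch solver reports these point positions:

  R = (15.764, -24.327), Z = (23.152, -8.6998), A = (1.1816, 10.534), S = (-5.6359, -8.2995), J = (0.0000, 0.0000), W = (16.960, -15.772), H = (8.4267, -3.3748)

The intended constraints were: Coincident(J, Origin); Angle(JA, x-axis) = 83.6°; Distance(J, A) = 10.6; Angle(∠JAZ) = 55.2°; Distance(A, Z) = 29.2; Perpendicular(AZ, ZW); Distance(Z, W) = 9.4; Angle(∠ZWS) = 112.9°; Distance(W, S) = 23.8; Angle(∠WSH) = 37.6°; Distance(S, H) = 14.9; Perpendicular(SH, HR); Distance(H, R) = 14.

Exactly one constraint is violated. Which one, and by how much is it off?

Distance(H, R) = 14 — off by 8.20.

J = (0.00, 0.00) ✓; JA at 83.60° ✓; |JA| = 10.60 ✓; ∠JAZ = 55.20° ✓; |AZ| = 29.20 ✓; ∠(AZ, ZW) = 90.00° ✓; |ZW| = 9.400 ✓; ∠ZWS = 112.9° ✓; |WS| = 23.80 ✓; ∠WSH = 37.60° ✓; |SH| = 14.90 ✓; ∠(SH, HR) = 90.00° ✓; |HR| = 22.20 ✗.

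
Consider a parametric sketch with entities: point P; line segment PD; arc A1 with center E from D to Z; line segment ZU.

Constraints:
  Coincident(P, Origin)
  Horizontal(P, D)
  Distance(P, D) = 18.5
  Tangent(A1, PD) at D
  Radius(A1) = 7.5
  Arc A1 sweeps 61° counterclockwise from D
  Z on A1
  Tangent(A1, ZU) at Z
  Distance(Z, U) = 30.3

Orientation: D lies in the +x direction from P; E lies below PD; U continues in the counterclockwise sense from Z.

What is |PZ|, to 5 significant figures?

12.550

P is at the origin; P and D share the same y with |PD| = 18.5 and D on the +x side, so D = (18.500, 0.0000). The tangent condition forces ED to be normal to PD, so E = D + (0, -7.5) = (18.500, -7.5000). On A1, D sits at bearing 90° from E; a 61° counterclockwise sweep puts Z at bearing 151°, so Z = E + 7.5·(cos 151°, sin 151°) = (11.940, -3.8639). Then |PZ| = |Z − P| = 12.550.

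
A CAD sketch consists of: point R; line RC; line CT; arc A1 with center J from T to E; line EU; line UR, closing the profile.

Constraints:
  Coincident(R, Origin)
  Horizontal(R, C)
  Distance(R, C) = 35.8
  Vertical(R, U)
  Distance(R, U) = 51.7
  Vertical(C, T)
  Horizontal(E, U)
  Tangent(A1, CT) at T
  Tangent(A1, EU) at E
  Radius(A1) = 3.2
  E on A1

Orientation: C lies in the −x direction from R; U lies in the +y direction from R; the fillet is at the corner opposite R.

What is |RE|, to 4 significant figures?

61.12

R is at the origin; R and C share the same y with |RC| = 35.8 and C on the −x side, so C = (-35.80, 0.000). R and U share the same x with |RU| = 51.7 and U on the +y side, so U = (0.000, 51.70). The virtual corner opposite R is at (-35.80, 51.70). Since A1 is tangent to CT there, JT ⟂ CT and since A1 is tangent to EU there, JE ⟂ EU, with radius 3.2, so the center J sits 3.2 in from both sides at J = (-32.60, 48.50). That places the tangent points at T = (-35.80, 48.50) on CT and E = (-32.60, 51.70) on EU. Then |RE| = |E − R| = 61.12.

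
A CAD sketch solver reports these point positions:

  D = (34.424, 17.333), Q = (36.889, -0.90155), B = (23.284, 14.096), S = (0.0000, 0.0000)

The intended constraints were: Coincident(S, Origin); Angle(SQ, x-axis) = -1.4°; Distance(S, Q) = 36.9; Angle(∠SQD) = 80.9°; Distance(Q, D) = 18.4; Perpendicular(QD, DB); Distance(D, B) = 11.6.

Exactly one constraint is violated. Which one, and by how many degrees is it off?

Perpendicular(QD, DB) — off by 8.50°.

S = (0.00, 0.00) ✓; SQ at -1.400° ✓; |SQ| = 36.90 ✓; ∠SQD = 80.90° ✓; |QD| = 18.40 ✓; ∠(QD, DB) = 98.50° ✗; |DB| = 11.60 ✓.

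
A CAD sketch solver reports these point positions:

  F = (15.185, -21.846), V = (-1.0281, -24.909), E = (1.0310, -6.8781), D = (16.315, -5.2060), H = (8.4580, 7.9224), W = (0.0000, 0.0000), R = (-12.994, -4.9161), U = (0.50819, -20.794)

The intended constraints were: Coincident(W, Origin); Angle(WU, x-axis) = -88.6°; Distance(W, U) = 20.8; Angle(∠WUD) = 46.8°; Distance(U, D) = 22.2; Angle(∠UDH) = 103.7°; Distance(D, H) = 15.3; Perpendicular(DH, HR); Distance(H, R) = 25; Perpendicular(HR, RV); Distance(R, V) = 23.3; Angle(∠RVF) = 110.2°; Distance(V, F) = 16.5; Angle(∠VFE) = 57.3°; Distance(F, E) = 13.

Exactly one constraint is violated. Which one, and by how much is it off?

Distance(F, E) = 13 — off by 7.60.

W = (0.00, 0.00) ✓; WU at -88.60° ✓; |WU| = 20.80 ✓; ∠WUD = 46.80° ✓; |UD| = 22.20 ✓; ∠UDH = 103.7° ✓; |DH| = 15.30 ✓; ∠(DH, HR) = 90.00° ✓; |HR| = 25.00 ✓; ∠(HR, RV) = 90.00° ✓; |RV| = 23.30 ✓; ∠RVF = 110.2° ✓; |VF| = 16.50 ✓; ∠VFE = 57.30° ✓; |FE| = 20.60 ✗.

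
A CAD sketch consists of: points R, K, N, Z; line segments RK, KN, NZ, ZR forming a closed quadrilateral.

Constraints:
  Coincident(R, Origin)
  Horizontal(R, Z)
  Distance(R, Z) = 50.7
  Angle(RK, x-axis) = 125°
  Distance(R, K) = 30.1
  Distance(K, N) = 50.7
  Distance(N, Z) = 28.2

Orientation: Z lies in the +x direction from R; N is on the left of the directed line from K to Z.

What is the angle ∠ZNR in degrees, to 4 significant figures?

94.21°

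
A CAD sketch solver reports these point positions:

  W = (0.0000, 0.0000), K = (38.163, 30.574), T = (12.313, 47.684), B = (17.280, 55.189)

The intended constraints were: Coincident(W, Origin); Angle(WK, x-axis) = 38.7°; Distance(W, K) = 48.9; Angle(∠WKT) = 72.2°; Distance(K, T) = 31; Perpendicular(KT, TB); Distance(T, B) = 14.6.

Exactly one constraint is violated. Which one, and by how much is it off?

Distance(T, B) = 14.6 — off by 5.60.

W = (0.00, 0.00) ✓; WK at 38.70° ✓; |WK| = 48.90 ✓; ∠WKT = 72.20° ✓; |KT| = 31.00 ✓; ∠(KT, TB) = 90.00° ✓; |TB| = 9.000 ✗.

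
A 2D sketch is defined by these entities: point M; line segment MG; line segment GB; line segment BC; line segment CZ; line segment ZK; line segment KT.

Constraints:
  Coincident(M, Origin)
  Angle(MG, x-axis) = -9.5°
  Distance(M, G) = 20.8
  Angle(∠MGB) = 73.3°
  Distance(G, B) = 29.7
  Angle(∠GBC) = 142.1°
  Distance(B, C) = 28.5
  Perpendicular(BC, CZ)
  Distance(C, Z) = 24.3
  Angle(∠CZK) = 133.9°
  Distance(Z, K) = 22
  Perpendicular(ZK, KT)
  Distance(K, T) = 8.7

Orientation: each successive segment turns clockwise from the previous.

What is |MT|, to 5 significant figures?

13.434

M is at the origin; MG runs at -9.5° with length 20.8, so G = (20.515, -3.4330). ∠MGB = 73.3° gives GB at -116.20° from the x-axis; with |GB| = 29.7, B = (7.4020, -30.082). ∠GBC = 142.1° gives BC at -154.10° from the x-axis; with |BC| = 28.5, C = (-18.235, -42.530). BC is perpendicular to CZ, so CZ runs at 115.90°; with |CZ| = 24.3, Z = (-28.850, -20.671). ∠CZK = 133.9° gives ZK at 69.800° from the x-axis; with |ZK| = 22.0, K = (-21.253, -0.024314). ZK ⟂ KT, so KT runs at -20.200°; with |KT| = 8.7, T = (-13.088, -3.0284). Then |MT| = |T − M| = 13.434.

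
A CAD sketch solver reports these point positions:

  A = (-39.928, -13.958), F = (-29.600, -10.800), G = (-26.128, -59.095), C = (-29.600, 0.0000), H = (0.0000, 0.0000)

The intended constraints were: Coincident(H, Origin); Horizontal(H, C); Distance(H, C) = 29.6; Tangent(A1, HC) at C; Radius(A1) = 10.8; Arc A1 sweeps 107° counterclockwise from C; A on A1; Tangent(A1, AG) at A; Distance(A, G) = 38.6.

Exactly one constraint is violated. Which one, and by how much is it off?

Distance(A, G) = 38.6 — off by 8.60.

H = (0.00, 0.00) ✓; H.y = 0.00, C.y = 0.00 ✓; |HC| = 29.60 ✓; ∠(FC, CH) = 90.00° ✓; |FC| = 10.80 ✓; bearing(F→A) − bearing(F→C) = 107.0° ✓; |FA| = 10.80 ✓; ∠(FA, AG) = 90.00° ✓; |AG| = 47.20 ✗.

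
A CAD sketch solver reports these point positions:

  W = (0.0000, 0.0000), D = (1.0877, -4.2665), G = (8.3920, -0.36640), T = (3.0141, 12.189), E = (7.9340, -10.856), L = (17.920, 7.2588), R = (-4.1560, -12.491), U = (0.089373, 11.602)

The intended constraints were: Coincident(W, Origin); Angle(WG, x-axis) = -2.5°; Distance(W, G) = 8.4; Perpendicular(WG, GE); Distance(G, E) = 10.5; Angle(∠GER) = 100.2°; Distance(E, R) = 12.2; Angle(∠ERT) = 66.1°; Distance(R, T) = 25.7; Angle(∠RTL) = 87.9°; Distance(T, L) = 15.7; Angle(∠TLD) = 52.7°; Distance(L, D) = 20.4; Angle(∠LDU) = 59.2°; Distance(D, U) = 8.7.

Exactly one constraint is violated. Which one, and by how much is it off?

Distance(D, U) = 8.7 — off by 7.20.

W = (0.00, 0.00) ✓; WG at -2.500° ✓; |WG| = 8.400 ✓; ∠(WG, GE) = 90.00° ✓; |GE| = 10.50 ✓; ∠GER = 100.2° ✓; |ER| = 12.20 ✓; ∠ERT = 66.10° ✓; |RT| = 25.70 ✓; ∠RTL = 87.90° ✓; |TL| = 15.70 ✓; ∠TLD = 52.70° ✓; |LD| = 20.40 ✓; ∠LDU = 59.20° ✓; |DU| = 15.90 ✗.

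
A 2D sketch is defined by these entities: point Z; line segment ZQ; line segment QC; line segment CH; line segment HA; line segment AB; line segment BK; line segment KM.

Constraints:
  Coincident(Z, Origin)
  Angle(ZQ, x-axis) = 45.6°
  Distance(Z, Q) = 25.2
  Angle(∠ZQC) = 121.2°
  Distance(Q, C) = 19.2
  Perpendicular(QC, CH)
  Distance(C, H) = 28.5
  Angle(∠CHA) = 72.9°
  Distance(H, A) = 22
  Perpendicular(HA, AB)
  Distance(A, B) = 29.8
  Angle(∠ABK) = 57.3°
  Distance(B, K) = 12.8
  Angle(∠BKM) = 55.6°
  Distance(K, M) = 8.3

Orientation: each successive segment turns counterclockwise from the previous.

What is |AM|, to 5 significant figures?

19.902

Z is at the origin; ZQ runs at 45.6° with length 25.2, so Q = (17.632, 18.005). ∠ZQC = 121.2° gives QC at 104.40° from the x-axis; with |QC| = 19.2, C = (12.857, 36.602). QC ⟂ CH, so CH runs at -165.60°; with |CH| = 28.5, H = (-14.748, 29.514). ∠CHA = 72.9° gives HA at -58.500° from the x-axis; with |HA| = 22.0, A = (-3.2530, 10.756). HA is perpendicular to AB, so AB runs at 31.500°; with |AB| = 29.8, B = (22.156, 26.326). ∠ABK = 57.3° gives BK at 154.20° from the x-axis; with |BK| = 12.8, K = (10.632, 31.897). ∠BKM = 55.6° gives KM at -81.400° from the x-axis; with |KM| = 8.3, M = (11.873, 23.691). Then |AM| = |M − A| = 19.902.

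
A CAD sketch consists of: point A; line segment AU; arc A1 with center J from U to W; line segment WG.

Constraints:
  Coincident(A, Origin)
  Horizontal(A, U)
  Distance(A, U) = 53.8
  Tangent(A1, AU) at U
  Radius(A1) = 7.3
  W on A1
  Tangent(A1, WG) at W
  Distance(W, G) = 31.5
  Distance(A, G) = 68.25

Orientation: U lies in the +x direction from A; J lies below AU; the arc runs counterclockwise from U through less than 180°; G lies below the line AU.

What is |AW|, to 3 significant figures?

47.7

A is at the origin; A and U share the same y with |AU| = 53.8 and U on the +x side, so U = (53.8, 0.00). The tangent condition forces JU to be normal to AU, so J = U + (0, -7.3) = (53.8, -7.30). Since JW ⟂ WG (tangency), |JG| = √(7.3² + 31.5²) = 32.3 regardless of where W sits on A1. So G lies on both circle(A, 68.25) and circle(J, 32.3); the below-AU intersection is G = (55.6, -39.6). W is the foot of the tangent from G: W = (46.8, -9.34).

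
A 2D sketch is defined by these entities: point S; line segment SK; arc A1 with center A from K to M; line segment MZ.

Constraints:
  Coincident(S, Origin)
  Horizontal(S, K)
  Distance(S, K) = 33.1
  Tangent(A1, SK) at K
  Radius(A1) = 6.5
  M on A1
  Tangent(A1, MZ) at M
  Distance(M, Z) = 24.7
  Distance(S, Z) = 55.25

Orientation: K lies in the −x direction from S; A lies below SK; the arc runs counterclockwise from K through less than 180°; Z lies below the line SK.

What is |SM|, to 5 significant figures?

39.377

Checks: |AM| = 6.500 ✓; ∠(AM, MZ) = 90.00° ✓; |MZ| = 24.70 ✓; |SZ| = 55.25 ✓.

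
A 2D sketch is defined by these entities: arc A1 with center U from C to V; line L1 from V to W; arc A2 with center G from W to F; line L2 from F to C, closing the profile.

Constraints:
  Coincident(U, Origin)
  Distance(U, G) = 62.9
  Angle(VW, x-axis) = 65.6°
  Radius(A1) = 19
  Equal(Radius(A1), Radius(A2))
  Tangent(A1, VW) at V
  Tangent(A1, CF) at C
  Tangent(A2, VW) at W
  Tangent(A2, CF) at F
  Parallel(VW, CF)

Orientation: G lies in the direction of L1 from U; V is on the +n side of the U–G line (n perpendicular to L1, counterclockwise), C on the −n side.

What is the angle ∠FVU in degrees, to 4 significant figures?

58.86°

The slot axis is L1's direction at 65.6°, so u = (cos 65.6°, sin 65.6°) = (0.4131, 0.9107) and n = (−sin 65.6°, cos 65.6°) = (-0.9107, 0.4131). U is at the origin and G lies 62.9 along u from U, so G = 62.9·u = (25.98, 57.28). Tangency of A1 to both parallel lines with radius 19.0 puts V and C at U ± 19.0·n: V = (-17.30, 7.849), C = (17.30, -7.849). Equal radii place W and F the same way about G: W = G + 19.0·n = (8.681, 65.13), F = G − 19.0·n = (43.29, 49.43). Then cos ∠FVU = VF·VU / (|VF||VU|), giving 58.86°.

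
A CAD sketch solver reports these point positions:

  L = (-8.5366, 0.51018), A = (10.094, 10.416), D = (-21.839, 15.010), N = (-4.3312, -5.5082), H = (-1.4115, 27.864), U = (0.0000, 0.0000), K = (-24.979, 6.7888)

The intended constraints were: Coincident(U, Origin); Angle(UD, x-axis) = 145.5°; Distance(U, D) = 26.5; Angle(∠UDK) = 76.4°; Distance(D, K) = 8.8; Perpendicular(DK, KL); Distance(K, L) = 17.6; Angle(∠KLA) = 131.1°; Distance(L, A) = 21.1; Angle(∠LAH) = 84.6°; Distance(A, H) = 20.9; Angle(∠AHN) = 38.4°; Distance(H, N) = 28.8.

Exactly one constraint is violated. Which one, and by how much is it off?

Distance(H, N) = 28.8 — off by 4.70.

U = (0.00, 0.00) ✓; UD at 145.5° ✓; |UD| = 26.50 ✓; ∠UDK = 76.40° ✓; |DK| = 8.800 ✓; ∠(DK, KL) = 90.00° ✓; |KL| = 17.60 ✓; ∠KLA = 131.1° ✓; |LA| = 21.10 ✓; ∠LAH = 84.60° ✓; |AH| = 20.90 ✓; ∠AHN = 38.40° ✓; |HN| = 33.50 ✗.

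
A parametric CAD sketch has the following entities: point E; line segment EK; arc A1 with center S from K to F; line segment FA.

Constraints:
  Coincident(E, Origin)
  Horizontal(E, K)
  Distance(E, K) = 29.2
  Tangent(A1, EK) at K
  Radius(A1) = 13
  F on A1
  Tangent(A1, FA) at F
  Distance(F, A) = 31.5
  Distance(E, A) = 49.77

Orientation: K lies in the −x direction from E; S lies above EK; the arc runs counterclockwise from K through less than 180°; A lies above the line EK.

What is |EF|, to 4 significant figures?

21.73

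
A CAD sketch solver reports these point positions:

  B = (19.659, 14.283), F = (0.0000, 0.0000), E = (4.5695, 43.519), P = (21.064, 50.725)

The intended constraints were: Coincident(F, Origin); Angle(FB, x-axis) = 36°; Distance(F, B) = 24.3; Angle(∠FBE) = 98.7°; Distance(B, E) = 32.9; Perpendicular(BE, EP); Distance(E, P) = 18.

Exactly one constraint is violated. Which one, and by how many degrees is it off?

Perpendicular(BE, EP) — off by 3.70°.

F = (0.00, 0.00) ✓; FB at 36.00° ✓; |FB| = 24.30 ✓; ∠FBE = 98.70° ✓; |BE| = 32.90 ✓; ∠(BE, EP) = 93.70° ✗; |EP| = 18.00 ✓.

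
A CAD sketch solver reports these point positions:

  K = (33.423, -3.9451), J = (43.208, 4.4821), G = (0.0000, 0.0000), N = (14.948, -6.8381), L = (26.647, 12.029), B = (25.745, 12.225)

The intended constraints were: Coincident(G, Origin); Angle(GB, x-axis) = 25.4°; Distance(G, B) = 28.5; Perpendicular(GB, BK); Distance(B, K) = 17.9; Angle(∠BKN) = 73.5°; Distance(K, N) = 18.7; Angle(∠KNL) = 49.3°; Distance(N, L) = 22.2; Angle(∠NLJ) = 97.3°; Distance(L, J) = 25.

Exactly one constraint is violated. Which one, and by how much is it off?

Distance(L, J) = 25 — off by 6.80.

G = (0.00, 0.00) ✓; GB at 25.40° ✓; |GB| = 28.50 ✓; ∠(GB, BK) = 90.00° ✓; |BK| = 17.90 ✓; ∠BKN = 73.50° ✓; |KN| = 18.70 ✓; ∠KNL = 49.30° ✓; |NL| = 22.20 ✓; ∠NLJ = 97.30° ✓; |LJ| = 18.20 ✗.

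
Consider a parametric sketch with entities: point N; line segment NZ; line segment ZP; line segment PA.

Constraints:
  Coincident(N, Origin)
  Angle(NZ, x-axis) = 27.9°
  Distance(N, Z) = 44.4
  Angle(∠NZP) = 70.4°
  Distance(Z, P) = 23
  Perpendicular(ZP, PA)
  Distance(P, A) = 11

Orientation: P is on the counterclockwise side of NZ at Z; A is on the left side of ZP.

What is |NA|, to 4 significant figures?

31.88

N is at the origin; NZ runs at 27.9° with length 44.4, so Z = 44.4·(cos 27.9°, sin 27.9°) = (39.24, 20.78). ∠NZP = 70.4°, so ZP runs at 27.9° + (180° − 70.4°) = 137.5° from the x-axis; with |ZP| = 23.0, P = Z + 23.0·(cos 137.5°, sin 137.5°) = (22.28, 36.31). ZP ⟂ PA; with |PA| = 11.0 on the left of ZP, A = P + 11.0·(-0.6756, -0.7373) = (14.85, 28.20). Then |NA| = |A − N| = 31.88.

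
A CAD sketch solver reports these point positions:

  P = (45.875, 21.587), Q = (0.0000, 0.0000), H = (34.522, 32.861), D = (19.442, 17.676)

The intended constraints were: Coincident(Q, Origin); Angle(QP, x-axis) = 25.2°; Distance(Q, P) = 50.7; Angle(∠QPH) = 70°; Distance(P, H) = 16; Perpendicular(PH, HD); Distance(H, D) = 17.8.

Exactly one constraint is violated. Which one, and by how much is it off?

Distance(H, D) = 17.8 — off by 3.60.

Q = (0.00, 0.00) ✓; QP at 25.20° ✓; |QP| = 50.70 ✓; ∠QPH = 70.00° ✓; |PH| = 16.00 ✓; ∠(PH, HD) = 90.00° ✓; |HD| = 21.40 ✗.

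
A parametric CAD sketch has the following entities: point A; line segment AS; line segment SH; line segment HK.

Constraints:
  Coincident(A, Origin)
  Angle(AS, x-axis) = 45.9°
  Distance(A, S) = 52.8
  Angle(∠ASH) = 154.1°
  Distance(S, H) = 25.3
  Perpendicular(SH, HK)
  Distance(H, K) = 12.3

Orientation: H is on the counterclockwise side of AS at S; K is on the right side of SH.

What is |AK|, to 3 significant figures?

80.9

A is at the origin; AS runs at 45.9° with length 52.8, so S = 52.8·(cos 45.9°, sin 45.9°) = (36.7, 37.9). ∠ASH = 154.1°, so SH runs at 45.9° + (180° − 154.1°) = 71.8° from the x-axis; with |SH| = 25.3, H = S + 25.3·(cos 71.8°, sin 71.8°) = (44.6, 62.0). SH is perpendicular to HK; with |HK| = 12.3 on the right of SH, K = H + 12.3·(0.950, -0.312) = (56.3, 58.1). Then |AK| = |K − A| = 80.9.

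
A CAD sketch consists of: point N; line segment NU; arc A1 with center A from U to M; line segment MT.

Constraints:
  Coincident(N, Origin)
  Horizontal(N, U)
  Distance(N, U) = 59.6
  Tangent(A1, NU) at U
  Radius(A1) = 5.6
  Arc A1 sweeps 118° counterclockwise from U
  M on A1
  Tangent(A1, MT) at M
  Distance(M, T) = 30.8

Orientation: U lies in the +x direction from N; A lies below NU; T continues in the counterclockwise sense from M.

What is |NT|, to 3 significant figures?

77.7

N is at the origin; N and U share the same y with |NU| = 59.6 and U on the +x side, so U = (59.6, 0.00). A1 meets NU tangentially, so AU is at right angles to NU, so A = U + (0, -5.6) = (59.6, -5.60). On A1, U sits at bearing 90° from A; a 118° counterclockwise sweep puts M at bearing 208°, so M = A + 5.6·(cos 208°, sin 208°) = (54.7, -8.23). Tangency of A1 to MT means the radius AM is perpendicular to MT, so MT runs along (−sin 208°, cos 208°); with |MT| = 30.8, T = (69.1, -35.4). Then |NT| = |T − N| = 77.7.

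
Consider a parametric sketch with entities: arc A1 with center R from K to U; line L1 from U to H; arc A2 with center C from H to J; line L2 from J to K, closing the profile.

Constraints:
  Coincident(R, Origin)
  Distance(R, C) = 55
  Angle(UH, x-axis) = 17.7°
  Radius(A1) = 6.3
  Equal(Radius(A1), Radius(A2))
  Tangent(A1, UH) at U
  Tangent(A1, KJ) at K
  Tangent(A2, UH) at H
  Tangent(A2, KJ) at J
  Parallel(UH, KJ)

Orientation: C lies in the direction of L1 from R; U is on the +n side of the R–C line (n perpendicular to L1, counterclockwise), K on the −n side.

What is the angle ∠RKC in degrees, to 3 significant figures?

83.5°

R is at the origin and C lies 55.0 along u from R, so C = 55.0·u = (52.4, 16.7). Tangency of A1 to both parallel lines with radius 6.3 puts U and K at R ± 6.3·n: U = (-1.92, 6.00), K = (1.92, -6.00). Then cos ∠RKC = KR·KC / (|KR||KC|), giving 83.5°.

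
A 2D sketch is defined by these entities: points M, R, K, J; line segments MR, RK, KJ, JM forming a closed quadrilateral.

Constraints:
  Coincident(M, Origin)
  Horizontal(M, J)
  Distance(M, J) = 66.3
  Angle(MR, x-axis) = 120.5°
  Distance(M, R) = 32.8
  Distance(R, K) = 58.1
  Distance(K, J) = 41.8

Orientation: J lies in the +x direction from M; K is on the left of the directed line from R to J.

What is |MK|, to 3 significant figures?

53.1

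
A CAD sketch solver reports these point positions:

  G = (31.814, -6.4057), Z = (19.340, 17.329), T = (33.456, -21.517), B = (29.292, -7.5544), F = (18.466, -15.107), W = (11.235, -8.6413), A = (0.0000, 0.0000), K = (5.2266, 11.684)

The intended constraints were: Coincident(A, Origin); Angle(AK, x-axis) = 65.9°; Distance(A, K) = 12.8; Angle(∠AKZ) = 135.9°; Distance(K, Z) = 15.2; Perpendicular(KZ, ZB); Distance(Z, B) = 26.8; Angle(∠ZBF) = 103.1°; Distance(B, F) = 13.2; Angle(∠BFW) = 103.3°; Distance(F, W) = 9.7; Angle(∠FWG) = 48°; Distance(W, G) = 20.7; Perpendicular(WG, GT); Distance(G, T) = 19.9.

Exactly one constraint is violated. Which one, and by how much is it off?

Distance(G, T) = 19.9 — off by 4.70.

A = (0.00, 0.00) ✓; AK at 65.90° ✓; |AK| = 12.80 ✓; ∠AKZ = 135.9° ✓; |KZ| = 15.20 ✓; ∠(KZ, ZB) = 90.00° ✓; |ZB| = 26.80 ✓; ∠ZBF = 103.1° ✓; |BF| = 13.20 ✓; ∠BFW = 103.3° ✓; |FW| = 9.700 ✓; ∠FWG = 48.00° ✓; |WG| = 20.70 ✓; ∠(WG, GT) = 90.00° ✓; |GT| = 15.20 ✗.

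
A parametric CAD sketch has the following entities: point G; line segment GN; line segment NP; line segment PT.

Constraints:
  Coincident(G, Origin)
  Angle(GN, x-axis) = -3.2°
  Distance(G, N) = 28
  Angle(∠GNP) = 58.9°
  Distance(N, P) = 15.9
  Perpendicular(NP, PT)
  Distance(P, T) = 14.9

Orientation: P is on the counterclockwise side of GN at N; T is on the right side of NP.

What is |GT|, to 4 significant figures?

38.90

G is at the origin; GN runs at -3.2° with length 28.0, so N = 28.0·(cos -3.2°, sin -3.2°) = (27.96, -1.563). ∠GNP = 58.9°, so NP runs at -3.2° + (180° − 58.9°) = 117.9° from the x-axis; with |NP| = 15.9, P = N + 15.9·(cos 117.9°, sin 117.9°) = (20.52, 12.49). NP ⟂ PT; with |PT| = 14.9 on the right of NP, T = P + 14.9·(0.8838, 0.4679) = (33.68, 19.46). Then |GT| = |T − G| = 38.90.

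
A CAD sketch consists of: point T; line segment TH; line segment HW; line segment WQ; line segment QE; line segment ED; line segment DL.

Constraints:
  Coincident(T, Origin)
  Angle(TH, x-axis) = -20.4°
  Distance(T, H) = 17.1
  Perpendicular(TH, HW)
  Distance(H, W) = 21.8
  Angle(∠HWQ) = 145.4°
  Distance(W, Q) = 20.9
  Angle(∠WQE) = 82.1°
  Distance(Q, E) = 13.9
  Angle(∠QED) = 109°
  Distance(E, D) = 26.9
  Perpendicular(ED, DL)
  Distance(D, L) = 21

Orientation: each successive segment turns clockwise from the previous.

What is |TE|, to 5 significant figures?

30.035

T is at the origin; TH runs at -20.4° with length 17.1, so H = (16.028, -5.9606). The perpendicularity gives HW at right angles to TH, so HW runs at -110.40°; with |HW| = 21.8, W = (8.4287, -26.393). ∠HWQ = 145.4° gives WQ at -145.00° from the x-axis; with |WQ| = 20.9, Q = (-8.6916, -38.381). ∠WQE = 82.1° gives QE at 117.10° from the x-axis; with |QE| = 13.9, E = (-15.024, -26.007). Then |TE| = |E − T| = 30.035.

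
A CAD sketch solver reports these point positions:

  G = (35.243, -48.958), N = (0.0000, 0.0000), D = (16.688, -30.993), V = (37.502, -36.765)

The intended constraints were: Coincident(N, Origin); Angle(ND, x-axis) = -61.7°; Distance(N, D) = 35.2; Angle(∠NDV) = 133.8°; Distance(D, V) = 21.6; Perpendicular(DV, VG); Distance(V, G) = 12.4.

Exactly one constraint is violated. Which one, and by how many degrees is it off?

Perpendicular(DV, VG) — off by 5.00°.

N = (0.00, 0.00) ✓; ND at -61.70° ✓; |ND| = 35.20 ✓; ∠NDV = 133.8° ✓; |DV| = 21.60 ✓; ∠(DV, VG) = 85.00° ✗; |VG| = 12.40 ✓.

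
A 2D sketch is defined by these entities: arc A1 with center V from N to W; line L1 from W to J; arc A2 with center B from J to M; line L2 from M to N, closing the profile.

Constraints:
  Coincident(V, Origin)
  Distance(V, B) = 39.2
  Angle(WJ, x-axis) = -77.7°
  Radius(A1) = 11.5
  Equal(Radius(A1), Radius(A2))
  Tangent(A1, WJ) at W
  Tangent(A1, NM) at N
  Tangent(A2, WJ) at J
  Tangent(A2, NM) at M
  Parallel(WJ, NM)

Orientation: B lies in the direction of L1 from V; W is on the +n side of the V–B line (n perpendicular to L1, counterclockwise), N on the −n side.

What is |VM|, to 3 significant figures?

40.9

The slot axis is L1's direction at -77.7°, so u = (cos -77.7°, sin -77.7°) = (0.213, -0.977) and n = (−sin -77.7°, cos -77.7°) = (0.977, 0.213). V is at the origin and B lies 39.2 along u from V, so B = 39.2·u = (8.35, -38.3). Tangency of A1 to both parallel lines with radius 11.5 puts W and N at V ± 11.5·n: W = (11.2, 2.45), N = (-11.2, -2.45). Equal radii place J and M the same way about B: J = B + 11.5·n = (19.6, -35.9), M = B − 11.5·n = (-2.89, -40.8). Then |VM| = |M − V| = 40.9.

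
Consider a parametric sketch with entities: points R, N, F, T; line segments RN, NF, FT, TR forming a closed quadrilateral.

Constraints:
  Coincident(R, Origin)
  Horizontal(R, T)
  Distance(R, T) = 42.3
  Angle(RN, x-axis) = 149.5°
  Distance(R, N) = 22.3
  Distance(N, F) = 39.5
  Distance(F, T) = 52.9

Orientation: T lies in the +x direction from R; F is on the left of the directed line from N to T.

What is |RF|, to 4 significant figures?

40.87

Checks: |NF| = 39.50 ✓; |FT| = 52.90 ✓.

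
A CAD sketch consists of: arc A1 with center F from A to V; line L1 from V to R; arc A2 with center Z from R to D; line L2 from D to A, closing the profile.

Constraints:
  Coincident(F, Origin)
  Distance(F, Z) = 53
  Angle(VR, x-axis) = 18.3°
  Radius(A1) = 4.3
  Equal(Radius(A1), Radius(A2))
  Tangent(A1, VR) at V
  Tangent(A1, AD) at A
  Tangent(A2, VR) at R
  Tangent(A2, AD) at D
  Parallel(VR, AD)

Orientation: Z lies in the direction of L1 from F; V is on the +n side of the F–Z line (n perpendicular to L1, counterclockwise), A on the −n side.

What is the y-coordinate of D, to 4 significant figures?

12.56

Tangency of A1 to both parallel lines with radius 4.3 puts V and A at F ± 4.3·n: V = (-1.350, 4.083), A = (1.350, -4.083). Equal radii place R and D the same way about Z: R = Z + 4.3·n = (48.97, 20.72), D = Z − 4.3·n = (51.67, 12.56). So D.y = 12.56.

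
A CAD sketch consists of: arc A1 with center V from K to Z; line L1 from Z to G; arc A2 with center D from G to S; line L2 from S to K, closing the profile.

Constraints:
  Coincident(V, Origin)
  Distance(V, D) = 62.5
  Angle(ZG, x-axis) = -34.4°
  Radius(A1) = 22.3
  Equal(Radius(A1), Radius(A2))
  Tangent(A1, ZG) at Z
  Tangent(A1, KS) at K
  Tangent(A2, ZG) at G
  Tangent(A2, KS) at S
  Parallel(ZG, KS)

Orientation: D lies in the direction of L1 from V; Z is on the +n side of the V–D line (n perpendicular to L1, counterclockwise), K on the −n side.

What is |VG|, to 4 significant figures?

66.36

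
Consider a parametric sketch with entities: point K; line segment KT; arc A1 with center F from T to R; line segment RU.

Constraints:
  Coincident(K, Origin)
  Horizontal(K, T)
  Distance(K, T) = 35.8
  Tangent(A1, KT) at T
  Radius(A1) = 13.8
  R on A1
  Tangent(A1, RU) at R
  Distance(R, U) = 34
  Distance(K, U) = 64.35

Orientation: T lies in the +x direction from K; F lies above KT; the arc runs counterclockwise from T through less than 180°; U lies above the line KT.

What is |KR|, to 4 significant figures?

52.11

K is at the origin; KT is horizontal with |KT| = 35.8 and T on the +x side, so T = (35.80, 0.000). A1 meets KT tangentially, so FT is at right angles to KT, so F = T + (0, 13.8) = (35.80, 13.80). Since FR ⟂ RU (tangency), |FU| = √(13.8² + 34.0²) = 36.69 regardless of where R sits on A1. So U lies on both circle(K, 64.35) and circle(F, 36.69); the above-KT intersection is U = (40.23, 50.23). R is the foot of the tangent from U: R = (49.12, 17.41).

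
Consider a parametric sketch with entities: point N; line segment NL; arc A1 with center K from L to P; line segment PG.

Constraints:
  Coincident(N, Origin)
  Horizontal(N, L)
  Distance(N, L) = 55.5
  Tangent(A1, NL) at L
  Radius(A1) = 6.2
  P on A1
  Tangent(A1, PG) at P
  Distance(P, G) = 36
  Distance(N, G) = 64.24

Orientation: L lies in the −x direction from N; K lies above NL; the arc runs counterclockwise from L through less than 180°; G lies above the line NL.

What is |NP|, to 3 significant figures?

49.7

N is at the origin; N and L share the same y with |NL| = 55.5 and L on the −x side, so L = (-55.5, 0.00). The tangent condition forces KL to be normal to NL, so K = L + (0, 6.2) = (-55.5, 6.20). Since KP ⟂ PG (tangency), |KG| = √(6.2² + 36.0²) = 36.5 regardless of where P sits on A1. So G lies on both circle(N, 64.24) and circle(K, 36.5); the above-NL intersection is G = (-48.6, 42.1). P is the foot of the tangent from G: P = (-49.3, 6.07).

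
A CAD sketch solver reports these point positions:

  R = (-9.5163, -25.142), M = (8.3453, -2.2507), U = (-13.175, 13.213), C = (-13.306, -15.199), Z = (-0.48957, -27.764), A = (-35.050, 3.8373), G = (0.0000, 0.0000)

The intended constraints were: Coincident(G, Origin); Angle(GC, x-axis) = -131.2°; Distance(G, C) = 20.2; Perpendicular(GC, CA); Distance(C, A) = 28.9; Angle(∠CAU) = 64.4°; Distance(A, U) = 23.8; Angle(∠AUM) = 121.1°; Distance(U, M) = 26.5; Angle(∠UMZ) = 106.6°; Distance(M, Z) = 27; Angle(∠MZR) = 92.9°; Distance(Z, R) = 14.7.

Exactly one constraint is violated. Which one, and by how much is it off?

Distance(Z, R) = 14.7 — off by 5.30.

G = (0.00, 0.00) ✓; GC at -131.2° ✓; |GC| = 20.20 ✓; ∠(GC, CA) = 90.00° ✓; |CA| = 28.90 ✓; ∠CAU = 64.40° ✓; |AU| = 23.80 ✓; ∠AUM = 121.1° ✓; |UM| = 26.50 ✓; ∠UMZ = 106.6° ✓; |MZ| = 27.00 ✓; ∠MZR = 92.90° ✓; |ZR| = 9.400 ✗.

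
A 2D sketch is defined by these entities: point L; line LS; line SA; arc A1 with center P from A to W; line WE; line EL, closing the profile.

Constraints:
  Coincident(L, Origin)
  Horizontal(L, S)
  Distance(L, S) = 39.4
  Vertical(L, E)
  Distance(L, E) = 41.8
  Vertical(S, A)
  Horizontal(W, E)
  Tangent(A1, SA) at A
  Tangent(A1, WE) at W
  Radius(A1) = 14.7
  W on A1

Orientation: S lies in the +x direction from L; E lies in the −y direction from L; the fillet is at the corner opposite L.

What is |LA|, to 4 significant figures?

47.82

L is at the origin; LS is horizontal with |LS| = 39.4 and S on the +x side, so S = (39.40, 0.000). LE is vertical with |LE| = 41.8 and E on the −y side, so E = (0.000, -41.80). The virtual corner opposite L is at (39.40, -41.80). Since A1 is tangent to SA there, PA ⟂ SA and tangency of A1 to WE means the radius PW is perpendicular to WE, with radius 14.7, so the center P sits 14.7 in from both sides at P = (24.70, -27.10). That places the tangent points at A = (39.40, -27.10) on SA and W = (24.70, -41.80) on WE. Then |LA| = |A − L| = 47.82.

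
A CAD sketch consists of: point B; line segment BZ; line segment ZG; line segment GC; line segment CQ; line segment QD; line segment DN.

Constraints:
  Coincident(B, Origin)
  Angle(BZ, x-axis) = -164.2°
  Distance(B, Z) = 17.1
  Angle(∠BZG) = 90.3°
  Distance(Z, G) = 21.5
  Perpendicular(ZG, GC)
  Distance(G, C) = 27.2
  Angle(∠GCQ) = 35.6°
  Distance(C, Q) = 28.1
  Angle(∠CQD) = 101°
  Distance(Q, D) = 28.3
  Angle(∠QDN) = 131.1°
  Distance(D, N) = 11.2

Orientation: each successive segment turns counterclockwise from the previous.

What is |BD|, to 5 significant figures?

41.455

B is at the origin; BZ runs at -164.2° with length 17.1, so Z = (-16.454, -4.6560). ∠BZG = 90.3° gives ZG at -74.500° from the x-axis; with |ZG| = 21.5, G = (-10.708, -25.374). ZG ⟂ GC, so GC runs at 15.500°; with |GC| = 27.2, C = (15.502, -18.105). ∠GCQ = 35.6° gives CQ at 159.90° from the x-axis; with |CQ| = 28.1, Q = (-10.886, -8.4483). ∠CQD = 101.0° gives QD at -121.10° from the x-axis; with |QD| = 28.3, D = (-25.504, -32.681). Then |BD| = |D − B| = 41.455.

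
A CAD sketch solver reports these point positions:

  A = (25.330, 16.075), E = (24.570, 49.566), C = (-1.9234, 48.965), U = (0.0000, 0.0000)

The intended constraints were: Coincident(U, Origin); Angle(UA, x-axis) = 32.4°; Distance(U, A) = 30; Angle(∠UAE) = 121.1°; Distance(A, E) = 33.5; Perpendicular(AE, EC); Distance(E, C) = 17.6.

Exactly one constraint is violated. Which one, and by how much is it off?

Distance(E, C) = 17.6 — off by 8.90.

U = (0.00, 0.00) ✓; UA at 32.40° ✓; |UA| = 30.00 ✓; ∠UAE = 121.1° ✓; |AE| = 33.50 ✓; ∠(AE, EC) = 90.00° ✓; |EC| = 26.50 ✗.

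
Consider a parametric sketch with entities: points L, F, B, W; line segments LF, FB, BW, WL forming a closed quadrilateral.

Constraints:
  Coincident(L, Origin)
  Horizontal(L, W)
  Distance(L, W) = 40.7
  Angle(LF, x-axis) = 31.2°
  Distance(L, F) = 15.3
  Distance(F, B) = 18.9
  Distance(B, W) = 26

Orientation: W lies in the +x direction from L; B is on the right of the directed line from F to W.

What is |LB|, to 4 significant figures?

19.98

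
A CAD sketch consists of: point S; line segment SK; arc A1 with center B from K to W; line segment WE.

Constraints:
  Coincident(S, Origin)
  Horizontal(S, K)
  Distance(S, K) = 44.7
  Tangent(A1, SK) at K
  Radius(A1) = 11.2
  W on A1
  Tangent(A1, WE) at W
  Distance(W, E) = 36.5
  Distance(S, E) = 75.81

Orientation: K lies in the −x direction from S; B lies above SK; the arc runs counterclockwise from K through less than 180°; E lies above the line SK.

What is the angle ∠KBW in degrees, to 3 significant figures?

131°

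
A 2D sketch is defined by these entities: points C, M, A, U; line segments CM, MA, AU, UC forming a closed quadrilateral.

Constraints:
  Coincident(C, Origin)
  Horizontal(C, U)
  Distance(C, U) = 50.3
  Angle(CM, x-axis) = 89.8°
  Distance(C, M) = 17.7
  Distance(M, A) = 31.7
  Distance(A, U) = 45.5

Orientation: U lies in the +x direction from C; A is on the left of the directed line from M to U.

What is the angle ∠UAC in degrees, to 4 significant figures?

67.51°

Checks: CM at 89.80° ✓; |MA| = 31.70 ✓; |AU| = 45.50 ✓.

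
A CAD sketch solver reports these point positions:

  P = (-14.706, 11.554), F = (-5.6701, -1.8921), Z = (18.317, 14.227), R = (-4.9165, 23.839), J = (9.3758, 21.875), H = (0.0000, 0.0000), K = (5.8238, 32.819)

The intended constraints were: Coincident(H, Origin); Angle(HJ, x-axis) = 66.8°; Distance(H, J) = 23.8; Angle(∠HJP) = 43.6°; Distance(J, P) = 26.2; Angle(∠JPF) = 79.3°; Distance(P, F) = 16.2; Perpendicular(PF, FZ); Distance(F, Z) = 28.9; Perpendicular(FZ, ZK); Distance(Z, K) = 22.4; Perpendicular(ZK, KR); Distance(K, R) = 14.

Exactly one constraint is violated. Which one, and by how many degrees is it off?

Perpendicular(ZK, KR) — off by 6.00°.

H = (0.00, 0.00) ✓; HJ at 66.80° ✓; |HJ| = 23.80 ✓; ∠HJP = 43.60° ✓; |JP| = 26.20 ✓; ∠JPF = 79.30° ✓; |PF| = 16.20 ✓; ∠(PF, FZ) = 90.00° ✓; |FZ| = 28.90 ✓; ∠(FZ, ZK) = 90.00° ✓; |ZK| = 22.40 ✓; ∠(ZK, KR) = 96.00° ✗; |KR| = 14.00 ✓.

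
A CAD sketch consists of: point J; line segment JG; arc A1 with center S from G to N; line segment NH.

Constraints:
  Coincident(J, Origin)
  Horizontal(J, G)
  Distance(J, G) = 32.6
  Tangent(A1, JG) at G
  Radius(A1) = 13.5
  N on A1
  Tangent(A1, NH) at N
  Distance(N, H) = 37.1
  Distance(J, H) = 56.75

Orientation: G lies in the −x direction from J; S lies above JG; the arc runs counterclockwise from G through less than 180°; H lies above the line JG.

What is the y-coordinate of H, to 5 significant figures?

51.826

Checks: J.y = 0.00, G.y = 0.00 ✓; |SN| = 13.50 ✓; ∠(SN, NH) = 90.00° ✓; |NH| = 37.10 ✓; |JH| = 56.75 ✓.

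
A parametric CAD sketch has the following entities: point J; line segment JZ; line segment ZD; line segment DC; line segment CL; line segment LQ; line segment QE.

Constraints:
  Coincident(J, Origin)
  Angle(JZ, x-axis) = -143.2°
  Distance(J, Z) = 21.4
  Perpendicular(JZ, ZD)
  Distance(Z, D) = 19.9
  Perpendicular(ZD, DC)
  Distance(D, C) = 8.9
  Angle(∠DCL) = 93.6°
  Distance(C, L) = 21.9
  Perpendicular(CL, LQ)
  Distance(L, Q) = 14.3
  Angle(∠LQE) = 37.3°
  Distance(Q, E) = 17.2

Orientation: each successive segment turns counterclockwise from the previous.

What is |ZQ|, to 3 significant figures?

4.91

J is at the origin; JZ runs at -143.2° with length 21.4, so Z = (-17.1, -12.8). JZ ⟂ ZD, so ZD runs at -53.2°; with |ZD| = 19.9, D = (-5.22, -28.8). ZD ⟂ DC, so DC runs at 36.8°; with |DC| = 8.9, C = (1.91, -23.4). ∠DCL = 93.6° gives CL at 123° from the x-axis; with |CL| = 21.9, L = (-10.1, -5.10). CL is perpendicular to LQ, so LQ runs at -147°; with |LQ| = 14.3, Q = (-22.0, -12.9). Then |ZQ| = |Q − Z| = 4.91.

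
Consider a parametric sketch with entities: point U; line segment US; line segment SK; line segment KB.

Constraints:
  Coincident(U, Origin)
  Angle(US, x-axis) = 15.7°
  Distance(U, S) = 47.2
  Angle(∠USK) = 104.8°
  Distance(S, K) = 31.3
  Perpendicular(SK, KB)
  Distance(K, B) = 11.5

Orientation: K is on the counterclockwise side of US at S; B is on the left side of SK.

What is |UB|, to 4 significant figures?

55.18

U is at the origin; US runs at 15.7° with length 47.2, so S = 47.2·(cos 15.7°, sin 15.7°) = (45.44, 12.77). ∠USK = 104.8°, so SK runs at 15.7° + (180° − 104.8°) = 90.90° from the x-axis; with |SK| = 31.3, K = S + 31.3·(cos 90.90°, sin 90.90°) = (44.95, 44.07). SK ⟂ KB; with |KB| = 11.5 on the left of SK, B = K + 11.5·(-0.9999, -0.01571) = (33.45, 43.89). Then |UB| = |B − U| = 55.18.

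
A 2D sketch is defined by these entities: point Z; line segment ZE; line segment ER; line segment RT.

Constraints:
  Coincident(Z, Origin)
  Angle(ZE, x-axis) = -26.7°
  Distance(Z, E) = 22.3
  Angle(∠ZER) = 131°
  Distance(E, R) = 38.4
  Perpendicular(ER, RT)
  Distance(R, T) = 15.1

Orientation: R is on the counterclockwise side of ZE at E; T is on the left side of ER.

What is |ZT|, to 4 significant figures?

53.06

Z is at the origin; ZE runs at -26.7° with length 22.3, so E = 22.3·(cos -26.7°, sin -26.7°) = (19.92, -10.02). ∠ZER = 131.0°, so ER runs at -26.7° + (180° − 131.0°) = 22.30° from the x-axis; with |ER| = 38.4, R = E + 38.4·(cos 22.30°, sin 22.30°) = (55.45, 4.551). The perpendicularity gives RT at right angles to ER; with |RT| = 15.1 on the left of ER, T = R + 15.1·(-0.3795, 0.9252) = (49.72, 18.52). Then |ZT| = |T − Z| = 53.06.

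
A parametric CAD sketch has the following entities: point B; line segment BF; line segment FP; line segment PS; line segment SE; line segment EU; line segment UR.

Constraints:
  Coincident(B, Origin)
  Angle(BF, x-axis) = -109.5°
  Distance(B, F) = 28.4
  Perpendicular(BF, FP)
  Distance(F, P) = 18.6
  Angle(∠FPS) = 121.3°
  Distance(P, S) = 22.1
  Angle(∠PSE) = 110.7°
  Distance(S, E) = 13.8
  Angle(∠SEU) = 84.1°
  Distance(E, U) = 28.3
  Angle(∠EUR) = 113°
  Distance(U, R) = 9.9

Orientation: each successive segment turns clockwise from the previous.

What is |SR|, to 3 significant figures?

31.1

∠SEU = 84.1° gives EU at -63.4° from the x-axis; with |EU| = 28.3, U = (-7.22, -16.8). ∠EUR = 113.0° gives UR at -130° from the x-axis; with |UR| = 9.9, R = (-13.6, -24.4). Then |SR| = |R − S| = 31.1.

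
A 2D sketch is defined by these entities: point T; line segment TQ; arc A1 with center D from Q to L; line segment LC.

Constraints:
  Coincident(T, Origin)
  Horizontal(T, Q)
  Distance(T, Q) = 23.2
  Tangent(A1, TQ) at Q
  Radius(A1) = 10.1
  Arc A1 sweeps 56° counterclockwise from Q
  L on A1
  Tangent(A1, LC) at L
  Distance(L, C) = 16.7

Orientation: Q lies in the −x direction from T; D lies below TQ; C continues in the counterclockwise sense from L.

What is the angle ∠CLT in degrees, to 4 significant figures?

132.0°

On A1, Q sits at bearing 90° from D; a 56° counterclockwise sweep puts L at bearing 146°, so L = D + 10.1·(cos 146°, sin 146°) = (-31.57, -4.452). Since A1 is tangent to LC there, DL ⟂ LC, so LC runs along (−sin 146°, cos 146°); with |LC| = 16.7, C = (-40.91, -18.30). Then cos ∠CLT = LC·LT / (|LC||LT|), giving 132.0°.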